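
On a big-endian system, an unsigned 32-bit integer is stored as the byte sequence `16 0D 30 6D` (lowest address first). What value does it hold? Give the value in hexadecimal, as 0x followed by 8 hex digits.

Big-endian stores the most-significant byte at the lowest address.
The bytes are already most-significant first: 0x160D306D.

0x160D306D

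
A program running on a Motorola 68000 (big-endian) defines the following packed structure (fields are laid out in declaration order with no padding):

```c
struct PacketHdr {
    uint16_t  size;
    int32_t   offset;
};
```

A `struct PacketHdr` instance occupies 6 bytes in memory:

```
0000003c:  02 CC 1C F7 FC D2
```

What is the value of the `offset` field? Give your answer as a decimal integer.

486014162

`offset` follows `size` (2 bytes), so it starts at byte offset 2 and occupies 4 bytes.
Bytes at offsets 2..5: 1C F7 FC D2.
In big-endian order the high byte comes first in memory.
The bytes are already most-significant first: 0x1CF7FCD2.
0x1CF7FCD2 = 486014162.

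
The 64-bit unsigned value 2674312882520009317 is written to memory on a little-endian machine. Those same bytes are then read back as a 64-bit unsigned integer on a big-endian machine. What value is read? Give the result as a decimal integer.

2674312882520009317 in 64-bit hexadecimal is 0x251D1165C4DB2A65.
Stored little-endian, the bytes at ascending addresses are 65 2A DB C4 65 11 1D 25.
Read back as big-endian, the last byte is least significant, giving 0x652ADBC465111D25.
0x652ADBC465111D25 = 7289880583408262437.

7289880583408262437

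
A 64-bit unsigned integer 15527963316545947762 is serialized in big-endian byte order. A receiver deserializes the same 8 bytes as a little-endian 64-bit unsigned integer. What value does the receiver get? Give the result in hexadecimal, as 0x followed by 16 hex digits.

15527963316545947762 in 64-bit hexadecimal is 0xD77E685DA0048872.
Stored big-endian, the bytes at ascending addresses are D7 7E 68 5D A0 04 88 72.
Read back as little-endian, the first byte is least significant, giving 0x728804A05D687ED7.

0x728804A05D687ED7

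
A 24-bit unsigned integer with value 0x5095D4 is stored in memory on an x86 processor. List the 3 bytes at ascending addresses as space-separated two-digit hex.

Split into bytes (most-significant first): 50 95 D4.
Little-endian stores the least-significant byte at the lowest address.
So at ascending addresses the bytes are D4 95 50.

D4 95 50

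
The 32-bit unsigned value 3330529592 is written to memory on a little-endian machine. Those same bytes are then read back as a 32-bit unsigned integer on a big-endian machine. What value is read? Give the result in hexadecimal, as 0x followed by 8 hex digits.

0x38D983C6

3330529592 in 32-bit hexadecimal is 0xC683D938.
Stored little-endian, the bytes at ascending addresses are 38 D9 83 C6.
Read back as big-endian, the last byte is least significant, giving 0x38D983C6.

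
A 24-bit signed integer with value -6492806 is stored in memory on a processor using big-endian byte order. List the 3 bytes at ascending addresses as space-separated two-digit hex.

Two's complement of -6492806 in 24 bits: 6492806 = 0x631286; invert → 0x9CED79; add 1 → 0x9CED7A.
Split into bytes (most-significant first): 9C ED 7A.
In big-endian order the high byte comes first in memory.
So the memory order matches the most-significant-first order: 9C ED 7A.

9C ED 7A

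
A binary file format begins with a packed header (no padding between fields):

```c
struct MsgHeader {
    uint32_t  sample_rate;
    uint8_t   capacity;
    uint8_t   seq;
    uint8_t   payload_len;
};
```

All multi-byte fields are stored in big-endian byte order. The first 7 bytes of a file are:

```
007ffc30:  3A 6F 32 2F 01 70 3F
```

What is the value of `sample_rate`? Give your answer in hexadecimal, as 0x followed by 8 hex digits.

0x3A6F322F

`sample_rate` is the first field, at byte offset 0, occupying 4 bytes.
Bytes at offsets 0..3: 3A 6F 32 2F.
In big-endian order the high byte comes first in memory.
The bytes are already most-significant first: 0x3A6F322F.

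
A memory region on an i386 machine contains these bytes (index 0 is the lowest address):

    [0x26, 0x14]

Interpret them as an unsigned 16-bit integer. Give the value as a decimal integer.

Little-endian stores the least-significant byte at the lowest address.
Reassemble most-significant byte first: 14 26 → 0x1426.
0x1426 = 5158.

5158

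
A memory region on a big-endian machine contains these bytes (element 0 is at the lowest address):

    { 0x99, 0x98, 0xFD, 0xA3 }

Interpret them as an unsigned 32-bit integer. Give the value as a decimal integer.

Big-endian stores the most-significant byte at the lowest address.
The bytes are already most-significant first: 0x9998FDA3.
0x9998FDA3 = 2576940451.

2576940451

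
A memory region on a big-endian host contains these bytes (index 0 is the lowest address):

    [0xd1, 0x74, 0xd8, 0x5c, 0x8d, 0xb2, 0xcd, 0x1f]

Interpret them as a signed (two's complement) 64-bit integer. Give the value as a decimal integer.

-3353817930458280673

Big-endian: lowest address holds the most-significant byte.
The bytes are already most-significant first: 0xD174D85C8DB2CD1F.
Top bit is set, so as a signed 64-bit value this is 0xD174D85C8DB2CD1F − 2^64 = -3353817930458280673.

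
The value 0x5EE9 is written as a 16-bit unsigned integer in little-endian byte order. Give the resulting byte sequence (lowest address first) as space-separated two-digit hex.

E9 5E

Split into bytes (most-significant first): 5E E9.
In little-endian order the low byte comes first in memory.
So at ascending addresses the bytes are E9 5E.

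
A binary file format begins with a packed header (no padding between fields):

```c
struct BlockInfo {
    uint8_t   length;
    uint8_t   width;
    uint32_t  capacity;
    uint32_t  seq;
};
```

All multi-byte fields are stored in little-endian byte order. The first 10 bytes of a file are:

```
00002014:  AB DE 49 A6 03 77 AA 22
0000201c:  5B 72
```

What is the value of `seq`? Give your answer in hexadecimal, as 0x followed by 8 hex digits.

0x725B22AA

`seq` follows `length` (1 B), `width` (1 B), `capacity` (4 B), so it starts at offset 1 + 1 + 4 = 6 and occupies 4 bytes.
Bytes at offsets 6..9: AA 22 5B 72.
Little-endian stores the least-significant byte at the lowest address.
Reassemble most-significant byte first: 72 5B 22 AA → 0x725B22AA.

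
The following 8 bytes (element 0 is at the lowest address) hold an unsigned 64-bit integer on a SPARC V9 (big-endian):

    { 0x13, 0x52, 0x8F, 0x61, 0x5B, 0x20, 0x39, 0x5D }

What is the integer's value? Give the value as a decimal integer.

1392332883114342749

In big-endian order the high byte comes first in memory.
The bytes are already most-significant first: 0x13528F615B20395D.
0x13528F615B20395D = 1392332883114342749.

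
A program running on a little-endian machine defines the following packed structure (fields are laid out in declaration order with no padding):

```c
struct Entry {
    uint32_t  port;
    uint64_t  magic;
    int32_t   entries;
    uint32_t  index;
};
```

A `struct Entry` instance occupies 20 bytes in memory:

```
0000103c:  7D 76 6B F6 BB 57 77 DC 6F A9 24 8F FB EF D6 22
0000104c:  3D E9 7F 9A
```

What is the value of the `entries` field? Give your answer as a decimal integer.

`entries` follows `port` (4 B), `magic` (8 B), so it starts at offset 4 + 8 = 12 and occupies 4 bytes.
Bytes at offsets 12..15: FB EF D6 22.
Little-endian stores the least-significant byte at the lowest address.
Reassemble most-significant byte first: 22 D6 EF FB → 0x22D6EFFB.
0x22D6EFFB = 584511483.

584511483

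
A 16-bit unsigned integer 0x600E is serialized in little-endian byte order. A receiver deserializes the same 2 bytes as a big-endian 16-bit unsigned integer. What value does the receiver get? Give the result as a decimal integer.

Stored little-endian, the bytes at ascending addresses are 0E 60.
Read back as big-endian, the last byte is least significant, giving 0x0E60.
0x0E60 = 3680.

3680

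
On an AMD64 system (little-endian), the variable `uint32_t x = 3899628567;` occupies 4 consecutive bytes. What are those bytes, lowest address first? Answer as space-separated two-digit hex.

3899628567 in hexadecimal, padded to 32 bits, is 0xE86F9C17.
Split into bytes (most-significant first): E8 6F 9C 17.
Little-endian: lowest address holds the least-significant byte.
So at ascending addresses the bytes are 17 9C 6F E8.

17 9C 6F E8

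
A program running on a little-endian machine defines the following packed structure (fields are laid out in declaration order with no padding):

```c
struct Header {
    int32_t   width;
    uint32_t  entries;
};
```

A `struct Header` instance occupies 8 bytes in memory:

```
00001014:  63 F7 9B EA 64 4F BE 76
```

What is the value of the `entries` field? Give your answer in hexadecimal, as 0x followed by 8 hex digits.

`entries` follows `width` (4 bytes), so it starts at byte offset 4 and occupies 4 bytes.
Bytes at offsets 4..7: 64 4F BE 76.
Little-endian: lowest address holds the least-significant byte.
Reassemble most-significant byte first: 76 BE 4F 64 → 0x76BE4F64.

0x76BE4F64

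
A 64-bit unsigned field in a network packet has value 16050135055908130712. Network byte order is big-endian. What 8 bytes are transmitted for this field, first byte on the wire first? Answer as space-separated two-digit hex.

DE BD 88 CB CC 72 CF 98

16050135055908130712 in hexadecimal, padded to 64 bits, is 0xDEBD88CBCC72CF98.
Split into bytes (most-significant first): DE BD 88 CB CC 72 CF 98.
In big-endian order the high byte comes first in memory.
So the memory order matches the most-significant-first order: DE BD 88 CB CC 72 CF 98.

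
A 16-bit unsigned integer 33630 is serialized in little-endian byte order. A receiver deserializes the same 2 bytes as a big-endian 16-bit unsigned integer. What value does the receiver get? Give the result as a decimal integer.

33630 in 16-bit hexadecimal is 0x835E.
Stored little-endian, the bytes at ascending addresses are 5E 83.
Read back as big-endian, the last byte is least significant, giving 0x5E83.
0x5E83 = 24195.

24195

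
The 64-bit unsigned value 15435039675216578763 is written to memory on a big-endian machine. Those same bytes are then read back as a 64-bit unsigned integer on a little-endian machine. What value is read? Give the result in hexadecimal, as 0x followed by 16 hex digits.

0xCB485867CE4634D6

15435039675216578763 in 64-bit hexadecimal is 0xD63446CE675848CB.
Stored big-endian, the bytes at ascending addresses are D6 34 46 CE 67 58 48 CB.
Read back as little-endian, the first byte is least significant, giving 0xCB485867CE4634D6.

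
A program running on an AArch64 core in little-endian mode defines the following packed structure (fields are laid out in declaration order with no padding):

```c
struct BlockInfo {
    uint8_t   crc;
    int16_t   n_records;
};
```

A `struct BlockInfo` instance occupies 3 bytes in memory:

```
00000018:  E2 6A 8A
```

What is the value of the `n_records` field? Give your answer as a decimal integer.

`n_records` follows `crc` (1 byte), so it starts at byte offset 1 and occupies 2 bytes.
Bytes at offsets 1..2: 6A 8A.
Little-endian stores the least-significant byte at the lowest address.
Reassemble most-significant byte first: 8A 6A → 0x8A6A.
Top bit is set, so as a signed 16-bit value this is 0x8A6A − 2^16 = -30102.

-30102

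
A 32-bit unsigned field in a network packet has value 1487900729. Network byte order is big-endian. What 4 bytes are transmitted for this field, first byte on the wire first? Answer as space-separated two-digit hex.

1487900729 in hexadecimal, padded to 32 bits, is 0x58AF9039.
Split into bytes (most-significant first): 58 AF 90 39.
Big-endian stores the most-significant byte at the lowest address.
So the memory order matches the most-significant-first order: 58 AF 90 39.

58 AF 90 39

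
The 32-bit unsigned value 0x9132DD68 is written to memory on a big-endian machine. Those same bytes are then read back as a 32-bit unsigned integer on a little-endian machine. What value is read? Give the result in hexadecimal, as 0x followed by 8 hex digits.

0x68DD3291

Stored big-endian, the bytes at ascending addresses are 91 32 DD 68.
Read back as little-endian, the first byte is least significant, giving 0x68DD3291.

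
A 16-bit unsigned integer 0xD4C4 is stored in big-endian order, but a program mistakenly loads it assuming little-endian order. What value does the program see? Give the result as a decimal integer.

50388

Stored big-endian, the bytes at ascending addresses are D4 C4.
Read back as little-endian, the first byte is least significant, giving 0xC4D4.
0xC4D4 = 50388.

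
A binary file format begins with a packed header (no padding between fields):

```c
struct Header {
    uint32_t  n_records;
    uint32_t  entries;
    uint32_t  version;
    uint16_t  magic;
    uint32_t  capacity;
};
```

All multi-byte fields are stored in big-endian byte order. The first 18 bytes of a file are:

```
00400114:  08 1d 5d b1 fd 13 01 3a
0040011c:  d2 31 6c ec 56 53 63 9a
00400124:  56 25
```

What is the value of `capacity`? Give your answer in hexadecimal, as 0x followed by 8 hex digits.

0x639A5625

`capacity` follows `n_records` (4 B), `entries` (4 B), `version` (4 B), `magic` (2 B), so it starts at offset 4 + 4 + 4 + 2 = 14 and occupies 4 bytes.
Bytes at offsets 14..17: 63 9A 56 25.
In big-endian order the high byte comes first in memory.
The bytes are already most-significant first: 0x639A5625.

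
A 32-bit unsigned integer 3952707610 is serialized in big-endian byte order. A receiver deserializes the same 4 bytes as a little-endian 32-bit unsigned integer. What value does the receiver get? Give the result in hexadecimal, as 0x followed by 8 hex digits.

0x1A8899EB

3952707610 in 32-bit hexadecimal is 0xEB99881A.
Stored big-endian, the bytes at ascending addresses are EB 99 88 1A.
Read back as little-endian, the first byte is least significant, giving 0x1A8899EB.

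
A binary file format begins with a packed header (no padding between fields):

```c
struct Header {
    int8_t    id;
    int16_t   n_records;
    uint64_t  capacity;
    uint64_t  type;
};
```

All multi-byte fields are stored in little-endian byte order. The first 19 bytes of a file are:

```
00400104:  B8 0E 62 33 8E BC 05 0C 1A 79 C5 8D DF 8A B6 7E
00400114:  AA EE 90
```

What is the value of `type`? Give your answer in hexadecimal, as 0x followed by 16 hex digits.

0x90EEAA7EB68ADF8D

`type` follows `id` (1 B), `n_records` (2 B), `capacity` (8 B), so it starts at offset 1 + 2 + 8 = 11 and occupies 8 bytes.
Bytes at offsets 11..18: 8D DF 8A B6 7E AA EE 90.
In little-endian order the low byte comes first in memory.
Reassemble most-significant byte first: 90 EE AA 7E B6 8A DF 8D → 0x90EEAA7EB68ADF8D.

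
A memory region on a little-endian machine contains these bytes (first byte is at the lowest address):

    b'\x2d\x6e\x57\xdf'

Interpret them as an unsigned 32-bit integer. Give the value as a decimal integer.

3747049005

Little-endian stores the least-significant byte at the lowest address.
Reassemble most-significant byte first: DF 57 6E 2D → 0xDF576E2D.
0xDF576E2D = 3747049005.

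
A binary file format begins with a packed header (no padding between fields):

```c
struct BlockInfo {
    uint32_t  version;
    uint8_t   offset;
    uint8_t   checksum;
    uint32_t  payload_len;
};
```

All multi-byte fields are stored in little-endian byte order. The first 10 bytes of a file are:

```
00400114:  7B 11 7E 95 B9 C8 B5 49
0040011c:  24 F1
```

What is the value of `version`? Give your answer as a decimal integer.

2508067195

`version` is the first field, at byte offset 0, occupying 4 bytes.
Bytes at offsets 0..3: 7B 11 7E 95.
Little-endian stores the least-significant byte at the lowest address.
Reassemble most-significant byte first: 95 7E 11 7B → 0x957E117B.
0x957E117B = 2508067195.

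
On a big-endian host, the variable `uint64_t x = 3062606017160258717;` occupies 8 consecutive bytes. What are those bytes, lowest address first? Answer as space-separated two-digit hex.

3062606017160258717 in hexadecimal, padded to 64 bits, is 0x2A808FF23BCFA49D.
Split into bytes (most-significant first): 2A 80 8F F2 3B CF A4 9D.
Big-endian: lowest address holds the most-significant byte.
So the memory order matches the most-significant-first order: 2A 80 8F F2 3B CF A4 9D.

2A 80 8F F2 3B CF A4 9D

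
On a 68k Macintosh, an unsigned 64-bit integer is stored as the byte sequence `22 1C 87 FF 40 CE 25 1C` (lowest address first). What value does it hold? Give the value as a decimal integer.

2457989027011110172

Big-endian: lowest address holds the most-significant byte.
The bytes are already most-significant first: 0x221C87FF40CE251C.
0x221C87FF40CE251C = 2457989027011110172.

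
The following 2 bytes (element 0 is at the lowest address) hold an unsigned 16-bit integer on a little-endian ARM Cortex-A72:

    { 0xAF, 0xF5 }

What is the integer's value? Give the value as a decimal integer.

62895

Little-endian stores the least-significant byte at the lowest address.
Reassemble most-significant byte first: F5 AF → 0xF5AF.
0xF5AF = 62895.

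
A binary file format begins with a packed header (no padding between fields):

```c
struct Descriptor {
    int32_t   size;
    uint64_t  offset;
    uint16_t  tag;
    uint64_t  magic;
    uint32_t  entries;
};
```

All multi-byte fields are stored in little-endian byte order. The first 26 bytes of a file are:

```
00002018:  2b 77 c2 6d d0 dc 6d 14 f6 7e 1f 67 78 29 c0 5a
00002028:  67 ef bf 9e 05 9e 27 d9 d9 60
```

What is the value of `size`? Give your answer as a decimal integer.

`size` is the first field, at byte offset 0, occupying 4 bytes.
Bytes at offsets 0..3: 2B 77 C2 6D.
In little-endian order the low byte comes first in memory.
Reassemble most-significant byte first: 6D C2 77 2B → 0x6DC2772B.
0x6DC2772B = 1841461035.

1841461035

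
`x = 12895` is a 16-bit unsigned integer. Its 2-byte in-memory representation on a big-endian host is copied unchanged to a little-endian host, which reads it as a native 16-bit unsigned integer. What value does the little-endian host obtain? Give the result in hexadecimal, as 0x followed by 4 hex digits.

12895 in 16-bit hexadecimal is 0x325F.
Stored big-endian, the bytes at ascending addresses are 32 5F.
Read back as little-endian, the first byte is least significant, giving 0x5F32.

0x5F32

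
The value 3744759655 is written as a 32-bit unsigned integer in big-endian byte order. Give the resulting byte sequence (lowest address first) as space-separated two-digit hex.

3744759655 in hexadecimal, padded to 32 bits, is 0xDF347F67.
Split into bytes (most-significant first): DF 34 7F 67.
In big-endian order the high byte comes first in memory.
So the memory order matches the most-significant-first order: DF 34 7F 67.

DF 34 7F 67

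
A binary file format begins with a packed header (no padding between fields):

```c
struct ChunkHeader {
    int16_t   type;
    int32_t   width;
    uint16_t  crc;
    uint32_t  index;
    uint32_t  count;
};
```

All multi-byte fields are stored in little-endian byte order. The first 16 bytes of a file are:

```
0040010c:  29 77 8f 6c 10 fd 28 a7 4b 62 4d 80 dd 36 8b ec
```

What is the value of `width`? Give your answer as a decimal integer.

`width` follows `type` (2 bytes), so it starts at byte offset 2 and occupies 4 bytes.
Bytes at offsets 2..5: 8F 6C 10 FD.
In little-endian order the low byte comes first in memory.
Reassemble most-significant byte first: FD 10 6C 8F → 0xFD106C8F.
Top bit is set, so as a signed 32-bit value this is 0xFD106C8F − 2^32 = -49255281.

-49255281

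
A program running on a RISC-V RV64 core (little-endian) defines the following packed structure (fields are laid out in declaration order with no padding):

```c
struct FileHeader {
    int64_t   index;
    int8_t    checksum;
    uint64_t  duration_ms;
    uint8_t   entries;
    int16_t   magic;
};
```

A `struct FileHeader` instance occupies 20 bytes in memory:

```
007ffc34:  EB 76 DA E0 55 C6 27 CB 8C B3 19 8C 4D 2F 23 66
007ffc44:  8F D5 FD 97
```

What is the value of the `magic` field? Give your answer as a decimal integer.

-26627

`magic` follows `index` (8 B), `checksum` (1 B), `duration_ms` (8 B), `entries` (1 B), so it starts at offset 8 + 1 + 8 + 1 = 18 and occupies 2 bytes.
Bytes at offsets 18..19: FD 97.
Little-endian stores the least-significant byte at the lowest address.
Reassemble most-significant byte first: 97 FD → 0x97FD.
Top bit is set, so as a signed 16-bit value this is 0x97FD − 2^16 = -26627.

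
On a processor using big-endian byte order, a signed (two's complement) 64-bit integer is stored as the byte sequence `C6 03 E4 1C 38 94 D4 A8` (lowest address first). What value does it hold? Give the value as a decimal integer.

Big-endian: lowest address holds the most-significant byte.
The bytes are already most-significant first: 0xC603E41C3894D4A8.
Top bit is set, so as a signed 64-bit value this is 0xC603E41C3894D4A8 − 2^64 = -4178245219410193240.

-4178245219410193240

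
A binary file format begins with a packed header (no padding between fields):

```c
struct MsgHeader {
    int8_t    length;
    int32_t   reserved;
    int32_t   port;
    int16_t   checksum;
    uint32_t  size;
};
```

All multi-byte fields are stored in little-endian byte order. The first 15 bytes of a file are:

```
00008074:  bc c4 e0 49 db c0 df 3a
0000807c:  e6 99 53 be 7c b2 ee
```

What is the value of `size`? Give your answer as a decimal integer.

`size` follows `length` (1 B), `reserved` (4 B), `port` (4 B), `checksum` (2 B), so it starts at offset 1 + 4 + 4 + 2 = 11 and occupies 4 bytes.
Bytes at offsets 11..14: BE 7C B2 EE.
Little-endian stores the least-significant byte at the lowest address.
Reassemble most-significant byte first: EE B2 7C BE → 0xEEB27CBE.
0xEEB27CBE = 4004674750.

4004674750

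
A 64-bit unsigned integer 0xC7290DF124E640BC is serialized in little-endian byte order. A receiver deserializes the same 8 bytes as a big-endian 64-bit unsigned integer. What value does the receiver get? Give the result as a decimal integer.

13565095123977316807

Stored little-endian, the bytes at ascending addresses are BC 40 E6 24 F1 0D 29 C7.
Read back as big-endian, the last byte is least significant, giving 0xBC40E624F10D29C7.
0xBC40E624F10D29C7 = 13565095123977316807.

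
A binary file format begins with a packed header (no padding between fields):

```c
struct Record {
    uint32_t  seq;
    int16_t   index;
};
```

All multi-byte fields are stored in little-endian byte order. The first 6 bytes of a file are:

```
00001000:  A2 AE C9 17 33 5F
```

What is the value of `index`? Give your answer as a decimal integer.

`index` follows `seq` (4 bytes), so it starts at byte offset 4 and occupies 2 bytes.
Bytes at offsets 4..5: 33 5F.
Little-endian: lowest address holds the least-significant byte.
Reassemble most-significant byte first: 5F 33 → 0x5F33.
0x5F33 = 24371.

24371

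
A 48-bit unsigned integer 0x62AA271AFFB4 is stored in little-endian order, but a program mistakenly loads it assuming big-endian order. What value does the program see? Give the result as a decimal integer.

199007748467298

Stored little-endian, the bytes at ascending addresses are B4 FF 1A 27 AA 62.
Read back as big-endian, the last byte is least significant, giving 0xB4FF1A27AA62.
0xB4FF1A27AA62 = 199007748467298.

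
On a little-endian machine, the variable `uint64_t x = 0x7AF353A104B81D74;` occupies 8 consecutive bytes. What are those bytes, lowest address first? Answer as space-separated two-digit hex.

74 1D B8 04 A1 53 F3 7A

Split into bytes (most-significant first): 7A F3 53 A1 04 B8 1D 74.
Little-endian stores the least-significant byte at the lowest address.
So at ascending addresses the bytes are 74 1D B8 04 A1 53 F3 7A.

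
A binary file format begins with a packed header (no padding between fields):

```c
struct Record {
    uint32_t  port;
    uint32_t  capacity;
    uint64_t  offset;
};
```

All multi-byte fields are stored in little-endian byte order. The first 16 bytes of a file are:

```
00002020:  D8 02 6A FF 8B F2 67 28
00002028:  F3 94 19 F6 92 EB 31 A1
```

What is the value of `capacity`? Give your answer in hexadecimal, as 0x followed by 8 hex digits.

`capacity` follows `port` (4 bytes), so it starts at byte offset 4 and occupies 4 bytes.
Bytes at offsets 4..7: 8B F2 67 28.
Little-endian: lowest address holds the least-significant byte.
Reassemble most-significant byte first: 28 67 F2 8B → 0x2867F28B.

0x2867F28B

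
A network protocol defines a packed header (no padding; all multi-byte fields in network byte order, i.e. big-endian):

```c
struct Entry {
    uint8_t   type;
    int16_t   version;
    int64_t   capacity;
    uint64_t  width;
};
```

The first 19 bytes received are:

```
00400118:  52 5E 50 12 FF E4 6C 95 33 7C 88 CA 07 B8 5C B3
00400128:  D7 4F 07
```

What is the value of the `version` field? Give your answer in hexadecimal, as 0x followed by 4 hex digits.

0x5E50

`version` follows `type` (1 byte), so it starts at byte offset 1 and occupies 2 bytes.
Bytes at offsets 1..2: 5E 50.
In big-endian order the high byte comes first in memory.
The bytes are already most-significant first: 0x5E50.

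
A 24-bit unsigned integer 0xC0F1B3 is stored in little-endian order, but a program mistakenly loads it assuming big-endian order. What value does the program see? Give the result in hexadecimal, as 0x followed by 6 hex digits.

Stored little-endian, the bytes at ascending addresses are B3 F1 C0.
Read back as big-endian, the last byte is least significant, giving 0xB3F1C0.

0xB3F1C0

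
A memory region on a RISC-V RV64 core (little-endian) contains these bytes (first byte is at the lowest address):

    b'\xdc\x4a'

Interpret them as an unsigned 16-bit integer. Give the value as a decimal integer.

Little-endian: lowest address holds the least-significant byte.
Reassemble most-significant byte first: 4A DC → 0x4ADC.
0x4ADC = 19164.

19164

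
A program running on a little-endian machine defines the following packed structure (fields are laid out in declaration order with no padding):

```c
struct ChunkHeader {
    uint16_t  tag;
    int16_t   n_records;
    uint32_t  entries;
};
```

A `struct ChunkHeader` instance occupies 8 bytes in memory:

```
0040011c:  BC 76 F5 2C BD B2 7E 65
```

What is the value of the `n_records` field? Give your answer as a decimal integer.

`n_records` follows `tag` (2 bytes), so it starts at byte offset 2 and occupies 2 bytes.
Bytes at offsets 2..3: F5 2C.
In little-endian order the low byte comes first in memory.
Reassemble most-significant byte first: 2C F5 → 0x2CF5.
0x2CF5 = 11509.

11509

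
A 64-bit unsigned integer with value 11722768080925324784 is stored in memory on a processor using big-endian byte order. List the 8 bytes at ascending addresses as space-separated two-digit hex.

11722768080925324784 in hexadecimal, padded to 64 bits, is 0xA2AFA375AFD775F0.
Split into bytes (most-significant first): A2 AF A3 75 AF D7 75 F0.
Big-endian: lowest address holds the most-significant byte.
So the memory order matches the most-significant-first order: A2 AF A3 75 AF D7 75 F0.

A2 AF A3 75 AF D7 75 F0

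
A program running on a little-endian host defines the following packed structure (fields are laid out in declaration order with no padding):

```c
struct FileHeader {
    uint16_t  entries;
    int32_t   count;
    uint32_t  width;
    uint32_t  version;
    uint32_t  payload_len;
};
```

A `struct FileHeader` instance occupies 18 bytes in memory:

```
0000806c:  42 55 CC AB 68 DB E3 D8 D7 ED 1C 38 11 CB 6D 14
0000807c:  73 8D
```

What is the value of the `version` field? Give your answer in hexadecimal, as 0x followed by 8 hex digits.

`version` follows `entries` (2 B), `count` (4 B), `width` (4 B), so it starts at offset 2 + 4 + 4 = 10 and occupies 4 bytes.
Bytes at offsets 10..13: 1C 38 11 CB.
Little-endian stores the least-significant byte at the lowest address.
Reassemble most-significant byte first: CB 11 38 1C → 0xCB11381C.

0xCB11381C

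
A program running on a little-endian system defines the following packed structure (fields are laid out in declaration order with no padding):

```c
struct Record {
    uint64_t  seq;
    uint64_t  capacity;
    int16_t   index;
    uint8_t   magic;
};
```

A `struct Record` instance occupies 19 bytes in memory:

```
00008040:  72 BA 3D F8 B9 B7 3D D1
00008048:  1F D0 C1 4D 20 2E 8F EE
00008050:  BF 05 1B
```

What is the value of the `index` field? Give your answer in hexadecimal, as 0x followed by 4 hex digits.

`index` follows `seq` (8 B), `capacity` (8 B), so it starts at offset 8 + 8 = 16 and occupies 2 bytes.
Bytes at offsets 16..17: BF 05.
Little-endian: lowest address holds the least-significant byte.
Reassemble most-significant byte first: 05 BF → 0x05BF.

0x05BF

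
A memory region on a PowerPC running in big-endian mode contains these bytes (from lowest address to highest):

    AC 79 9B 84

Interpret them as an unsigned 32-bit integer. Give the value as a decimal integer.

2893650820

Big-endian stores the most-significant byte at the lowest address.
The bytes are already most-significant first: 0xAC799B84.
0xAC799B84 = 2893650820.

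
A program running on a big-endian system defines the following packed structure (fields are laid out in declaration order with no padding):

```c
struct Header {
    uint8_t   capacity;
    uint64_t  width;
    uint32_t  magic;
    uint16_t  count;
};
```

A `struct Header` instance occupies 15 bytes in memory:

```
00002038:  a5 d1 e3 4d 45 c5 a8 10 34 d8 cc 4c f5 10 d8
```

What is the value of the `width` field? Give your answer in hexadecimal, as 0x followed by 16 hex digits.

`width` follows `capacity` (1 byte), so it starts at byte offset 1 and occupies 8 bytes.
Bytes at offsets 1..8: D1 E3 4D 45 C5 A8 10 34.
Big-endian stores the most-significant byte at the lowest address.
The bytes are already most-significant first: 0xD1E34D45C5A81034.

0xD1E34D45C5A81034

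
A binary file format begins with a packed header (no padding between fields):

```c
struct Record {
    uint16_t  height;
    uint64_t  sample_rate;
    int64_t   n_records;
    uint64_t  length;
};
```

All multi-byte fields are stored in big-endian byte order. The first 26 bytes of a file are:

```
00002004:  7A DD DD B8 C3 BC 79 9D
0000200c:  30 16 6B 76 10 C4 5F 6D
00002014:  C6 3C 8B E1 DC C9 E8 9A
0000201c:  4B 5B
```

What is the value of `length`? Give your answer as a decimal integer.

`length` follows `height` (2 B), `sample_rate` (8 B), `n_records` (8 B), so it starts at offset 2 + 8 + 8 = 18 and occupies 8 bytes.
Bytes at offsets 18..25: 8B E1 DC C9 E8 9A 4B 5B.
Big-endian stores the most-significant byte at the lowest address.
The bytes are already most-significant first: 0x8BE1DCC9E89A4B5B.
0x8BE1DCC9E89A4B5B = 10079580200780843867.

10079580200780843867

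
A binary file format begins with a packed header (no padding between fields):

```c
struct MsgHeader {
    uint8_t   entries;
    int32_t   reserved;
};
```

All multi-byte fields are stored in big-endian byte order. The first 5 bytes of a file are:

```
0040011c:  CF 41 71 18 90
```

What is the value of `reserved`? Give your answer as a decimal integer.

1097930896

`reserved` follows `entries` (1 byte), so it starts at byte offset 1 and occupies 4 bytes.
Bytes at offsets 1..4: 41 71 18 90.
Big-endian stores the most-significant byte at the lowest address.
The bytes are already most-significant first: 0x41711890.
0x41711890 = 1097930896.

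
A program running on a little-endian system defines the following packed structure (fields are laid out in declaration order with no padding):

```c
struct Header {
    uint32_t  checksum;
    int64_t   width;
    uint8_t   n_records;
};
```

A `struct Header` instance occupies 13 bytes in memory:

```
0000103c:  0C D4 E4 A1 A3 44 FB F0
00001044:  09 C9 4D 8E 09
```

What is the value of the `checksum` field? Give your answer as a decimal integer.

2716128268

`checksum` is the first field, at byte offset 0, occupying 4 bytes.
Bytes at offsets 0..3: 0C D4 E4 A1.
In little-endian order the low byte comes first in memory.
Reassemble most-significant byte first: A1 E4 D4 0C → 0xA1E4D40C.
0xA1E4D40C = 2716128268.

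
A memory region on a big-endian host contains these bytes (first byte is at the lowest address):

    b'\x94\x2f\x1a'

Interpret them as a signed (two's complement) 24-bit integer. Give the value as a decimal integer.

Big-endian stores the most-significant byte at the lowest address.
The bytes are already most-significant first: 0x942F1A.
Top bit is set, so as a signed 24-bit value this is 0x942F1A − 2^24 = -7065830.

-7065830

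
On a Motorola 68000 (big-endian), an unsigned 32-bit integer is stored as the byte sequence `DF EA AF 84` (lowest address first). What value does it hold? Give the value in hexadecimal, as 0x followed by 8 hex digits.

0xDFEAAF84

Big-endian: lowest address holds the most-significant byte.
The bytes are already most-significant first: 0xDFEAAF84.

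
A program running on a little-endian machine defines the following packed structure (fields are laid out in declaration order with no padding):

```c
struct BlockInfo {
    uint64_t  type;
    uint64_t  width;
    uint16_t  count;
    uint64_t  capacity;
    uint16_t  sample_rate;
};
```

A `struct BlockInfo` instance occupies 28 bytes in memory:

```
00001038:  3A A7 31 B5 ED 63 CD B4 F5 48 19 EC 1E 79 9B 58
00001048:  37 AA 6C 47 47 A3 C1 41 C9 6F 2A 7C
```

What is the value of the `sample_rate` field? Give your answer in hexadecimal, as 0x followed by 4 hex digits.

`sample_rate` follows `type` (8 B), `width` (8 B), `count` (2 B), `capacity` (8 B), so it starts at offset 8 + 8 + 2 + 8 = 26 and occupies 2 bytes.
Bytes at offsets 26..27: 2A 7C.
Little-endian: lowest address holds the least-significant byte.
Reassemble most-significant byte first: 7C 2A → 0x7C2A.

0x7C2A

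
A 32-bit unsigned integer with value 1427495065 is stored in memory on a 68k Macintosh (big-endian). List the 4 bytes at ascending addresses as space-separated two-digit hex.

1427495065 in hexadecimal, padded to 32 bits, is 0x5515D899.
Split into bytes (most-significant first): 55 15 D8 99.
Big-endian: lowest address holds the most-significant byte.
So the memory order matches the most-significant-first order: 55 15 D8 99.

55 15 D8 99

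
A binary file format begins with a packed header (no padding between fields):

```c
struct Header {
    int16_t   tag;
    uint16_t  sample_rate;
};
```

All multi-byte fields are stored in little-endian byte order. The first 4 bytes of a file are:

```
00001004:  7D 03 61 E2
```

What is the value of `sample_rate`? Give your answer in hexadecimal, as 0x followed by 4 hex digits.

0xE261

`sample_rate` follows `tag` (2 bytes), so it starts at byte offset 2 and occupies 2 bytes.
Bytes at offsets 2..3: 61 E2.
Little-endian: lowest address holds the least-significant byte.
Reassemble most-significant byte first: E2 61 → 0xE261.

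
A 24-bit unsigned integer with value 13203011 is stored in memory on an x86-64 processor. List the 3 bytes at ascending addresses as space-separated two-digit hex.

43 76 C9

13203011 in hexadecimal, padded to 24 bits, is 0xC97643.
Split into bytes (most-significant first): C9 76 43.
In little-endian order the low byte comes first in memory.
So at ascending addresses the bytes are 43 76 C9.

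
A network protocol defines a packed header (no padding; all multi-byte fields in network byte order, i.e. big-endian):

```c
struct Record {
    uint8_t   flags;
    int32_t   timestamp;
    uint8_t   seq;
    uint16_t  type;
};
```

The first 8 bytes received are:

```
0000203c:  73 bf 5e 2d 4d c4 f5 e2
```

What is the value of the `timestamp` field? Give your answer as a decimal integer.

`timestamp` follows `flags` (1 byte), so it starts at byte offset 1 and occupies 4 bytes.
Bytes at offsets 1..4: BF 5E 2D 4D.
Big-endian stores the most-significant byte at the lowest address.
The bytes are already most-significant first: 0xBF5E2D4D.
Top bit is set, so as a signed 32-bit value this is 0xBF5E2D4D − 2^32 = -1084347059.

-1084347059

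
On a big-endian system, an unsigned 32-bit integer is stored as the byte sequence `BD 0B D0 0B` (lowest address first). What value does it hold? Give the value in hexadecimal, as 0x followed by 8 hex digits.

Big-endian stores the most-significant byte at the lowest address.
The bytes are already most-significant first: 0xBD0BD00B.

0xBD0BD00B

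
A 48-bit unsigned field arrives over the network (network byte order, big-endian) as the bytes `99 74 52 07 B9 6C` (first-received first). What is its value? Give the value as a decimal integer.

168724871493996

In big-endian order the high byte comes first in memory.
The bytes are already most-significant first: 0x99745207B96C.
0x99745207B96C = 168724871493996.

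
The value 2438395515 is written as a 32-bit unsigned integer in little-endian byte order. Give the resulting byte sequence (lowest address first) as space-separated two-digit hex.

2438395515 in hexadecimal, padded to 32 bits, is 0x9156F67B.
Split into bytes (most-significant first): 91 56 F6 7B.
Little-endian stores the least-significant byte at the lowest address.
So at ascending addresses the bytes are 7B F6 56 91.

7B F6 56 91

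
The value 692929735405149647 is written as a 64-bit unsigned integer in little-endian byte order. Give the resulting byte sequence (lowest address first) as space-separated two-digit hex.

692929735405149647 in hexadecimal, padded to 64 bits, is 0x099DC7EC4D211DCF.
Split into bytes (most-significant first): 09 9D C7 EC 4D 21 1D CF.
In little-endian order the low byte comes first in memory.
So at ascending addresses the bytes are CF 1D 21 4D EC C7 9D 09.

CF 1D 21 4D EC C7 9D 09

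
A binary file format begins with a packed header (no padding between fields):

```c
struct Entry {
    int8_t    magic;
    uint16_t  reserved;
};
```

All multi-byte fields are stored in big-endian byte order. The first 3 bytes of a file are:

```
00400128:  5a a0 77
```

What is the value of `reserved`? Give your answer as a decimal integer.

`reserved` follows `magic` (1 byte), so it starts at byte offset 1 and occupies 2 bytes.
Bytes at offsets 1..2: A0 77.
Big-endian: lowest address holds the most-significant byte.
The bytes are already most-significant first: 0xA077.
0xA077 = 41079.

41079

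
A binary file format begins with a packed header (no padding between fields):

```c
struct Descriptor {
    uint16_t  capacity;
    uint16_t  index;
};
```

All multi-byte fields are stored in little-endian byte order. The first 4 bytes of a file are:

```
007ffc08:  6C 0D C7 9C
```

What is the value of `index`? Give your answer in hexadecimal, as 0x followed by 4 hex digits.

`index` follows `capacity` (2 bytes), so it starts at byte offset 2 and occupies 2 bytes.
Bytes at offsets 2..3: C7 9C.
In little-endian order the low byte comes first in memory.
Reassemble most-significant byte first: 9C C7 → 0x9CC7.

0x9CC7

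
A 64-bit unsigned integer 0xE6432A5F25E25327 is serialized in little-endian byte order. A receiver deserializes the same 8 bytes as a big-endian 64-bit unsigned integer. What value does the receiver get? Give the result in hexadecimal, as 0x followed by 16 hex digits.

Stored little-endian, the bytes at ascending addresses are 27 53 E2 25 5F 2A 43 E6.
Read back as big-endian, the last byte is least significant, giving 0x2753E2255F2A43E6.

0x2753E2255F2A43E6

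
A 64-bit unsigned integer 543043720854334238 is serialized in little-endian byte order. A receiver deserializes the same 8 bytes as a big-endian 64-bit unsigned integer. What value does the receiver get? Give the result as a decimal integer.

543043720854334238 in 64-bit hexadecimal is 0x078947630F076B1E.
Stored little-endian, the bytes at ascending addresses are 1E 6B 07 0F 63 47 89 07.
Read back as big-endian, the last byte is least significant, giving 0x1E6B070F63478907.
0x1E6B070F63478907 = 2191853406317414663.

2191853406317414663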